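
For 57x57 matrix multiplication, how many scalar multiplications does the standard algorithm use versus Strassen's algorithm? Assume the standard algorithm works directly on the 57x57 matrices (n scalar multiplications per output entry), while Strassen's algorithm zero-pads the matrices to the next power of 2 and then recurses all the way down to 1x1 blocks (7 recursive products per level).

Matrix multiplication for 57x57 matrices:

Strassen's algorithm requires power-of-2 dimensions. Pad 57x57 to 64x64 (next power of 2).

Standard algorithm: 57^3 = 185193 multiplications
Strassen's algorithm: 7^(log2(64)) = 7^6 = 117649 multiplications
Savings: 185193 - 117649 = 67544 multiplications

Standard: 185193 multiplications (57^3). Strassen: 117649 multiplications (7^6, after padding to 64x64). Strassen reduces 8 recursive multiplications to 7 at each level.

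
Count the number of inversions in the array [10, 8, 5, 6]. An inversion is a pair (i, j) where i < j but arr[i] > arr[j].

Finding inversions in [10, 8, 5, 6]:

(0, 1): arr[0]=10 > arr[1]=8
(0, 2): arr[0]=10 > arr[2]=5
(0, 3): arr[0]=10 > arr[3]=6
(1, 2): arr[1]=8 > arr[2]=5
(1, 3): arr[1]=8 > arr[3]=6

Total inversions: 5

The array has 5 inversion(s): (0,1), (0,2), (0,3), (1,2), (1,3). Each pair (i,j) satisfies i < j and arr[i] > arr[j].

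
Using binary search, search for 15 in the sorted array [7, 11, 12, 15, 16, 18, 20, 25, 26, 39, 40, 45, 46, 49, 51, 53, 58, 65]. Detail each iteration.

Binary search for 15 in [7, 11, 12, 15, 16, 18, 20, 25, 26, 39, 40, 45, 46, 49, 51, 53, 58, 65]:

lo=0, hi=17, mid=8, arr[mid]=26 -> 26 > 15, search left half
lo=0, hi=7, mid=3, arr[mid]=15 -> Found target at index 3!

Binary search finds 15 at index 3 after 2 comparisons. The search repeatedly halves the search space by comparing with the middle element.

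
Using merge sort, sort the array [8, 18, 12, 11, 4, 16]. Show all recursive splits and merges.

Merge sort trace:

Split: [8, 18, 12, 11, 4, 16] -> [8, 18, 12] and [11, 4, 16]
  Split: [8, 18, 12] -> [8] and [18, 12]
    Split: [18, 12] -> [18] and [12]
    Merge: [18] + [12] -> [12, 18]
  Merge: [8] + [12, 18] -> [8, 12, 18]
  Split: [11, 4, 16] -> [11] and [4, 16]
    Split: [4, 16] -> [4] and [16]
    Merge: [4] + [16] -> [4, 16]
  Merge: [11] + [4, 16] -> [4, 11, 16]
Merge: [8, 12, 18] + [4, 11, 16] -> [4, 8, 11, 12, 16, 18]

Final sorted array: [4, 8, 11, 12, 16, 18]

The merge sort proceeds by recursively splitting the array and merging sorted halves.
After all merges, the sorted array is [4, 8, 11, 12, 16, 18].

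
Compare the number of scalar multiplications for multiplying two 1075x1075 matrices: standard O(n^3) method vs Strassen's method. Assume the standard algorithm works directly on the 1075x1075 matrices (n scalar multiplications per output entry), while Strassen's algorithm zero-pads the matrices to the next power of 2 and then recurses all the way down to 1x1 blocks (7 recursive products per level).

Matrix multiplication for 1075x1075 matrices:

Strassen's algorithm requires power-of-2 dimensions. Pad 1075x1075 to 2048x2048 (next power of 2).

Standard algorithm: 1075^3 = 1242296875 multiplications
Strassen's algorithm: 7^(log2(2048)) = 7^11 = 1977326743 multiplications
Difference: 1242296875 - 1977326743 = -735029868 (Strassen uses MORE here due to padding overhead — for small or just-over-power-of-2 n, padding can outweigh the per-level savings)

Standard: 1242296875 multiplications (1075^3). Strassen: 1977326743 multiplications (7^11, after padding to 2048x2048). Strassen reduces 8 recursive multiplications to 7 at each level.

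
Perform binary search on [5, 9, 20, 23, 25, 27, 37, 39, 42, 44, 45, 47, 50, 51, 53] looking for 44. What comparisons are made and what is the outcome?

Binary search for 44 in [5, 9, 20, 23, 25, 27, 37, 39, 42, 44, 45, 47, 50, 51, 53]:

lo=0, hi=14, mid=7, arr[mid]=39 -> 39 < 44, search right half
lo=8, hi=14, mid=11, arr[mid]=47 -> 47 > 44, search left half
lo=8, hi=10, mid=9, arr[mid]=44 -> Found target at index 9!

Binary search finds 44 at index 9 after 3 comparisons. The search repeatedly halves the search space by comparing with the middle element.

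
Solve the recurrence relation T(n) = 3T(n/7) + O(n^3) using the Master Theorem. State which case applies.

Master Theorem for T(n) = 3T(n/7) + O(n^3):

a = 3, b = 7, c = 3
log_b(a) = log_7(3) = 0.5646

Case 3: c = 3 > log_7(3) = 0.5646
T(n) = O(n^3) = O(n^3)

For T(n) = 3T(n/7) + O(n^3): log_7(3) = 0.5646. This is Case 3 of the Master Theorem (c > log_b(a), work dominated by root), giving O(n^3).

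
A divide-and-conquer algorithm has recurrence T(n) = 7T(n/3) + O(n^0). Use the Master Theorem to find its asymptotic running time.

Master Theorem for T(n) = 7T(n/3) + O(n^0):

a = 7, b = 3, c = 0
log_b(a) = log_3(7) = 1.7712

Case 1: c = 0 < log_3(7) = 1.7712
T(n) = O(n^(log_3 7))

For T(n) = 7T(n/3) + O(n^0): log_3(7) = 1.7712. This is Case 1 of the Master Theorem (c < log_b(a), work dominated by leaves), giving O(n^(log_3 7)).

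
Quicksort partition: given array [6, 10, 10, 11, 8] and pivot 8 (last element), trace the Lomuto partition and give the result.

Lomuto partition with pivot = 8:

Initial array: [6, 10, 10, 11, 8]

arr[0]=6 <= 8: swap with position 0, array becomes [6, 10, 10, 11, 8]
arr[1]=10 > 8: no swap
arr[2]=10 > 8: no swap
arr[3]=11 > 8: no swap

Place pivot at position 1: [6, 8, 10, 11, 10]
Pivot position: 1

After partitioning with pivot 8, the array becomes [6, 8, 10, 11, 10]. The pivot is placed at index 1. All elements to the left of the pivot are <= 8, and all elements to the right are > 8.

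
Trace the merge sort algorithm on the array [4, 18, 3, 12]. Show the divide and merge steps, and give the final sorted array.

Merge sort trace:

Split: [4, 18, 3, 12] -> [4, 18] and [3, 12]
  Split: [4, 18] -> [4] and [18]
  Merge: [4] + [18] -> [4, 18]
  Split: [3, 12] -> [3] and [12]
  Merge: [3] + [12] -> [3, 12]
Merge: [4, 18] + [3, 12] -> [3, 4, 12, 18]

Final sorted array: [3, 4, 12, 18]

The merge sort proceeds by recursively splitting the array and merging sorted halves.
After all merges, the sorted array is [3, 4, 12, 18].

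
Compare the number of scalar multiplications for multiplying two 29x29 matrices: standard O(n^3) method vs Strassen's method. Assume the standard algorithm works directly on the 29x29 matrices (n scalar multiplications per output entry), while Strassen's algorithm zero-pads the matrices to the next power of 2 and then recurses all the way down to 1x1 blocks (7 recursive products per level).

Matrix multiplication for 29x29 matrices:

Strassen's algorithm requires power-of-2 dimensions. Pad 29x29 to 32x32 (next power of 2).

Standard algorithm: 29^3 = 24389 multiplications
Strassen's algorithm: 7^(log2(32)) = 7^5 = 16807 multiplications
Savings: 24389 - 16807 = 7582 multiplications

Standard: 24389 multiplications (29^3). Strassen: 16807 multiplications (7^5, after padding to 32x32). Strassen reduces 8 recursive multiplications to 7 at each level.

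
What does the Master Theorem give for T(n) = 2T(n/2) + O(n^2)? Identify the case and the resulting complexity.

Master Theorem for T(n) = 2T(n/2) + O(n^2):

a = 2, b = 2, c = 2
log_b(a) = log_2(2) = 1.0000

Case 3: c = 2 > log_2(2) = 1.0000
T(n) = O(n^2) = O(n^2)

For T(n) = 2T(n/2) + O(n^2): log_2(2) = 1.0000. This is Case 3 of the Master Theorem (c > log_b(a), work dominated by root), giving O(n^2).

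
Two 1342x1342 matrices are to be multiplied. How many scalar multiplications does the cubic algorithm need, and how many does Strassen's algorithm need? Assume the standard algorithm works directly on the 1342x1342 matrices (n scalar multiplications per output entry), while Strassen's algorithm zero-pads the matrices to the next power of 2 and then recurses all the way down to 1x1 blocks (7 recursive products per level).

Matrix multiplication for 1342x1342 matrices:

Strassen's algorithm requires power-of-2 dimensions. Pad 1342x1342 to 2048x2048 (next power of 2).

Standard algorithm: 1342^3 = 2416893688 multiplications
Strassen's algorithm: 7^(log2(2048)) = 7^11 = 1977326743 multiplications
Savings: 2416893688 - 1977326743 = 439566945 multiplications

Standard: 2416893688 multiplications (1342^3). Strassen: 1977326743 multiplications (7^11, after padding to 2048x2048). Strassen reduces 8 recursive multiplications to 7 at each level.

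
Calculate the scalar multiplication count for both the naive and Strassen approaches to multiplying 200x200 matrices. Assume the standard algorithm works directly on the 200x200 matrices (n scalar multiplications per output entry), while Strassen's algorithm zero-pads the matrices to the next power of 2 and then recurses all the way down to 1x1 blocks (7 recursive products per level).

Matrix multiplication for 200x200 matrices:

Strassen's algorithm requires power-of-2 dimensions. Pad 200x200 to 256x256 (next power of 2).

Standard algorithm: 200^3 = 8000000 multiplications
Strassen's algorithm: 7^(log2(256)) = 7^8 = 5764801 multiplications
Savings: 8000000 - 5764801 = 2235199 multiplications

Standard: 8000000 multiplications (200^3). Strassen: 5764801 multiplications (7^8, after padding to 256x256). Strassen reduces 8 recursive multiplications to 7 at each level.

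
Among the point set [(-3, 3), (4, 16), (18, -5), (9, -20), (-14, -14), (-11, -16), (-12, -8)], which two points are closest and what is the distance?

Computing all pairwise distances among 7 points:

d((-3, 3), (4, 16)) = 14.7648
d((-3, 3), (18, -5)) = 22.4722
d((-3, 3), (9, -20)) = 25.9422
d((-3, 3), (-14, -14)) = 20.2485
d((-3, 3), (-11, -16)) = 20.6155
d((-3, 3), (-12, -8)) = 14.2127
d((4, 16), (18, -5)) = 25.2389
d((4, 16), (9, -20)) = 36.3456
d((4, 16), (-14, -14)) = 34.9857
d((4, 16), (-11, -16)) = 35.3412
d((4, 16), (-12, -8)) = 28.8444
d((18, -5), (9, -20)) = 17.4929
d((18, -5), (-14, -14)) = 33.2415
d((18, -5), (-11, -16)) = 31.0161
d((18, -5), (-12, -8)) = 30.1496
d((9, -20), (-14, -14)) = 23.7697
d((9, -20), (-11, -16)) = 20.3961
d((9, -20), (-12, -8)) = 24.1868
d((-14, -14), (-11, -16)) = 3.6056 <-- minimum
d((-14, -14), (-12, -8)) = 6.3246
d((-11, -16), (-12, -8)) = 8.0623

Closest pair: (-14, -14) and (-11, -16) with distance 3.6056

The closest pair is (-14, -14) and (-11, -16) with Euclidean distance 3.6056. For 7 points, brute-force pairwise comparison is shown above. For large n, the divide-and-conquer algorithm (sort by x, recurse on halves, check the dividing strip) achieves O(n log n).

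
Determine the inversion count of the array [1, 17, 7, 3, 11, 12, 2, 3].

Finding inversions in [1, 17, 7, 3, 11, 12, 2, 3]:

(1, 2): arr[1]=17 > arr[2]=7
(1, 3): arr[1]=17 > arr[3]=3
(1, 4): arr[1]=17 > arr[4]=11
(1, 5): arr[1]=17 > arr[5]=12
(1, 6): arr[1]=17 > arr[6]=2
(1, 7): arr[1]=17 > arr[7]=3
(2, 3): arr[2]=7 > arr[3]=3
(2, 6): arr[2]=7 > arr[6]=2
(2, 7): arr[2]=7 > arr[7]=3
(3, 6): arr[3]=3 > arr[6]=2
(4, 6): arr[4]=11 > arr[6]=2
(4, 7): arr[4]=11 > arr[7]=3
(5, 6): arr[5]=12 > arr[6]=2
(5, 7): arr[5]=12 > arr[7]=3

Total inversions: 14

The array has 14 inversion(s): (1,2), (1,3), (1,4), (1,5), (1,6), (1,7), (2,3), (2,6), (2,7), (3,6), (4,6), (4,7), (5,6), (5,7). Each pair (i,j) satisfies i < j and arr[i] > arr[j].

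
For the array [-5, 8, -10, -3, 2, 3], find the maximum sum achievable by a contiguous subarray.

Using Kadane's algorithm on [-5, 8, -10, -3, 2, 3]:

Scanning through the array:
Position 1 (value 8): max_ending_here = 8, max_so_far = 8
Position 2 (value -10): max_ending_here = -2, max_so_far = 8
Position 3 (value -3): max_ending_here = -3, max_so_far = 8
Position 4 (value 2): max_ending_here = 2, max_so_far = 8
Position 5 (value 3): max_ending_here = 5, max_so_far = 8

Maximum subarray: [8]
Maximum sum: 8

The maximum subarray is [8] with sum 8. This subarray runs from index 1 to index 1.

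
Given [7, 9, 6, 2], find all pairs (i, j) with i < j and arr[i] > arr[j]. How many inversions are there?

Finding inversions in [7, 9, 6, 2]:

(0, 2): arr[0]=7 > arr[2]=6
(0, 3): arr[0]=7 > arr[3]=2
(1, 2): arr[1]=9 > arr[2]=6
(1, 3): arr[1]=9 > arr[3]=2
(2, 3): arr[2]=6 > arr[3]=2

Total inversions: 5

The array has 5 inversion(s): (0,2), (0,3), (1,2), (1,3), (2,3). Each pair (i,j) satisfies i < j and arr[i] > arr[j].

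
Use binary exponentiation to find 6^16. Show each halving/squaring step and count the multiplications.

Computing 6^16 by squaring (build up from 6^1; each line after the first costs one multiplication):

6^1 = 6
6^2 = (6^1)^2 = 6^2 = 36
6^4 = (6^2)^2 = 36^2 = 1296
6^8 = (6^4)^2 = 1296^2 = 1679616
6^16 = (6^8)^2 = 1679616^2 = 2821109907456

Result: 2821109907456
Multiplications needed: 4 (4 lines after 6^1)

6^16 = 2821109907456. Using exponentiation by squaring, this requires 4 multiplications. The key idea: if the exponent is even, square the half-power; if odd, multiply by the base once.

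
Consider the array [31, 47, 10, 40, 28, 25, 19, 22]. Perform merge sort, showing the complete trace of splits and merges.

Merge sort trace:

Split: [31, 47, 10, 40, 28, 25, 19, 22] -> [31, 47, 10, 40] and [28, 25, 19, 22]
  Split: [31, 47, 10, 40] -> [31, 47] and [10, 40]
    Split: [31, 47] -> [31] and [47]
    Merge: [31] + [47] -> [31, 47]
    Split: [10, 40] -> [10] and [40]
    Merge: [10] + [40] -> [10, 40]
  Merge: [31, 47] + [10, 40] -> [10, 31, 40, 47]
  Split: [28, 25, 19, 22] -> [28, 25] and [19, 22]
    Split: [28, 25] -> [28] and [25]
    Merge: [28] + [25] -> [25, 28]
    Split: [19, 22] -> [19] and [22]
    Merge: [19] + [22] -> [19, 22]
  Merge: [25, 28] + [19, 22] -> [19, 22, 25, 28]
Merge: [10, 31, 40, 47] + [19, 22, 25, 28] -> [10, 19, 22, 25, 28, 31, 40, 47]

Final sorted array: [10, 19, 22, 25, 28, 31, 40, 47]

The merge sort proceeds by recursively splitting the array and merging sorted halves.
After all merges, the sorted array is [10, 19, 22, 25, 28, 31, 40, 47].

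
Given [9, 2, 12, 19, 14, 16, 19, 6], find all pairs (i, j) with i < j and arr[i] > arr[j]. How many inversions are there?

Finding inversions in [9, 2, 12, 19, 14, 16, 19, 6]:

(0, 1): arr[0]=9 > arr[1]=2
(0, 7): arr[0]=9 > arr[7]=6
(2, 7): arr[2]=12 > arr[7]=6
(3, 4): arr[3]=19 > arr[4]=14
(3, 5): arr[3]=19 > arr[5]=16
(3, 7): arr[3]=19 > arr[7]=6
(4, 7): arr[4]=14 > arr[7]=6
(5, 7): arr[5]=16 > arr[7]=6
(6, 7): arr[6]=19 > arr[7]=6

Total inversions: 9

The array has 9 inversion(s): (0,1), (0,7), (2,7), (3,4), (3,5), (3,7), (4,7), (5,7), (6,7). Each pair (i,j) satisfies i < j and arr[i] > arr[j].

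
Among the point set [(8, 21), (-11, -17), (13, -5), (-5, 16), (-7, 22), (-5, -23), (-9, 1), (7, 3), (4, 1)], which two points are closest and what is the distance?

Computing all pairwise distances among 9 points:

d((8, 21), (-11, -17)) = 42.4853
d((8, 21), (13, -5)) = 26.4764
d((8, 21), (-5, 16)) = 13.9284
d((8, 21), (-7, 22)) = 15.0333
d((8, 21), (-5, -23)) = 45.8803
d((8, 21), (-9, 1)) = 26.2488
d((8, 21), (7, 3)) = 18.0278
d((8, 21), (4, 1)) = 20.3961
d((-11, -17), (13, -5)) = 26.8328
d((-11, -17), (-5, 16)) = 33.541
d((-11, -17), (-7, 22)) = 39.2046
d((-11, -17), (-5, -23)) = 8.4853
d((-11, -17), (-9, 1)) = 18.1108
d((-11, -17), (7, 3)) = 26.9072
d((-11, -17), (4, 1)) = 23.4307
d((13, -5), (-5, 16)) = 27.6586
d((13, -5), (-7, 22)) = 33.6006
d((13, -5), (-5, -23)) = 25.4558
d((13, -5), (-9, 1)) = 22.8035
d((13, -5), (7, 3)) = 10.0
d((13, -5), (4, 1)) = 10.8167
d((-5, 16), (-7, 22)) = 6.3246
d((-5, 16), (-5, -23)) = 39.0
d((-5, 16), (-9, 1)) = 15.5242
d((-5, 16), (7, 3)) = 17.6918
d((-5, 16), (4, 1)) = 17.4929
d((-7, 22), (-5, -23)) = 45.0444
d((-7, 22), (-9, 1)) = 21.095
d((-7, 22), (7, 3)) = 23.6008
d((-7, 22), (4, 1)) = 23.7065
d((-5, -23), (-9, 1)) = 24.3311
d((-5, -23), (7, 3)) = 28.6356
d((-5, -23), (4, 1)) = 25.632
d((-9, 1), (7, 3)) = 16.1245
d((-9, 1), (4, 1)) = 13.0
d((7, 3), (4, 1)) = 3.6056 <-- minimum

Closest pair: (7, 3) and (4, 1) with distance 3.6056

The closest pair is (7, 3) and (4, 1) with Euclidean distance 3.6056. For 9 points, brute-force pairwise comparison is shown above. For large n, the divide-and-conquer algorithm (sort by x, recurse on halves, check the dividing strip) achieves O(n log n).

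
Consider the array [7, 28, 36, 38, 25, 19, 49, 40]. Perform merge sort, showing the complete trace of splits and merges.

Merge sort trace:

Split: [7, 28, 36, 38, 25, 19, 49, 40] -> [7, 28, 36, 38] and [25, 19, 49, 40]
  Split: [7, 28, 36, 38] -> [7, 28] and [36, 38]
    Split: [7, 28] -> [7] and [28]
    Merge: [7] + [28] -> [7, 28]
    Split: [36, 38] -> [36] and [38]
    Merge: [36] + [38] -> [36, 38]
  Merge: [7, 28] + [36, 38] -> [7, 28, 36, 38]
  Split: [25, 19, 49, 40] -> [25, 19] and [49, 40]
    Split: [25, 19] -> [25] and [19]
    Merge: [25] + [19] -> [19, 25]
    Split: [49, 40] -> [49] and [40]
    Merge: [49] + [40] -> [40, 49]
  Merge: [19, 25] + [40, 49] -> [19, 25, 40, 49]
Merge: [7, 28, 36, 38] + [19, 25, 40, 49] -> [7, 19, 25, 28, 36, 38, 40, 49]

Final sorted array: [7, 19, 25, 28, 36, 38, 40, 49]

The merge sort proceeds by recursively splitting the array and merging sorted halves.
After all merges, the sorted array is [7, 19, 25, 28, 36, 38, 40, 49].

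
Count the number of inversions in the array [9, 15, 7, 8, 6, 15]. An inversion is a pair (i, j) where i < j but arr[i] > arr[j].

Finding inversions in [9, 15, 7, 8, 6, 15]:

(0, 2): arr[0]=9 > arr[2]=7
(0, 3): arr[0]=9 > arr[3]=8
(0, 4): arr[0]=9 > arr[4]=6
(1, 2): arr[1]=15 > arr[2]=7
(1, 3): arr[1]=15 > arr[3]=8
(1, 4): arr[1]=15 > arr[4]=6
(2, 4): arr[2]=7 > arr[4]=6
(3, 4): arr[3]=8 > arr[4]=6

Total inversions: 8

The array has 8 inversion(s): (0,2), (0,3), (0,4), (1,2), (1,3), (1,4), (2,4), (3,4). Each pair (i,j) satisfies i < j and arr[i] > arr[j].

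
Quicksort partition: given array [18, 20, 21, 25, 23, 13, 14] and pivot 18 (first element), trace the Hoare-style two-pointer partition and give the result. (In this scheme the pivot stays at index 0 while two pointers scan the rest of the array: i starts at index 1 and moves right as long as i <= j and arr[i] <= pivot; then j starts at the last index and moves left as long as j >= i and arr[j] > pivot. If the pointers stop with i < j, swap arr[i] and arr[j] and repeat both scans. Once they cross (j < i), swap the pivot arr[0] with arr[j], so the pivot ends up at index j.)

Hoare-style two-pointer partition with pivot = 18:

Initial array: [18, 20, 21, 25, 23, 13, 14]

Pointers start at i = 1, j = 6.
i stops at index 1 (arr[1]=20 > 18), j stops at index 6 (arr[6]=14 <= 18): swap arr[1] and arr[6], array becomes [18, 14, 21, 25, 23, 13, 20]
i stops at index 2 (arr[2]=21 > 18), j stops at index 5 (arr[5]=13 <= 18): swap arr[2] and arr[5], array becomes [18, 14, 13, 25, 23, 21, 20]
i ends at 3, j ends at 2: the pointers have crossed (j < i), so scanning stops.

Swap pivot arr[0] with arr[2] to place pivot at position 2: [13, 14, 18, 25, 23, 21, 20]
Pivot position: 2

After partitioning with pivot 18, the array becomes [13, 14, 18, 25, 23, 21, 20]. The pivot is placed at index 2. All elements to the left of the pivot are <= 18, and all elements to the right are > 18.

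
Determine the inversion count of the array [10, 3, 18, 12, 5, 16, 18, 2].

Finding inversions in [10, 3, 18, 12, 5, 16, 18, 2]:

(0, 1): arr[0]=10 > arr[1]=3
(0, 4): arr[0]=10 > arr[4]=5
(0, 7): arr[0]=10 > arr[7]=2
(1, 7): arr[1]=3 > arr[7]=2
(2, 3): arr[2]=18 > arr[3]=12
(2, 4): arr[2]=18 > arr[4]=5
(2, 5): arr[2]=18 > arr[5]=16
(2, 7): arr[2]=18 > arr[7]=2
(3, 4): arr[3]=12 > arr[4]=5
(3, 7): arr[3]=12 > arr[7]=2
(4, 7): arr[4]=5 > arr[7]=2
(5, 7): arr[5]=16 > arr[7]=2
(6, 7): arr[6]=18 > arr[7]=2

Total inversions: 13

The array has 13 inversion(s): (0,1), (0,4), (0,7), (1,7), (2,3), (2,4), (2,5), (2,7), (3,4), (3,7), (4,7), (5,7), (6,7). Each pair (i,j) satisfies i < j and arr[i] > arr[j].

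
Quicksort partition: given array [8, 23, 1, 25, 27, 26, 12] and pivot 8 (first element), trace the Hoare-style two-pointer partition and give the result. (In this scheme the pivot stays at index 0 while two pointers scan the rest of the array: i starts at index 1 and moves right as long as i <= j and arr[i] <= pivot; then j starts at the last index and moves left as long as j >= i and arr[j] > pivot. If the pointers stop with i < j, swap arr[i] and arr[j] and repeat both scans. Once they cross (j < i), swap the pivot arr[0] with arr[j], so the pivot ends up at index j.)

Hoare-style two-pointer partition with pivot = 8:

Initial array: [8, 23, 1, 25, 27, 26, 12]

Pointers start at i = 1, j = 6.
i stops at index 1 (arr[1]=23 > 8), j stops at index 2 (arr[2]=1 <= 8): swap arr[1] and arr[2], array becomes [8, 1, 23, 25, 27, 26, 12]
i ends at 2, j ends at 1: the pointers have crossed (j < i), so scanning stops.

Swap pivot arr[0] with arr[1] to place pivot at position 1: [1, 8, 23, 25, 27, 26, 12]
Pivot position: 1

After partitioning with pivot 8, the array becomes [1, 8, 23, 25, 27, 26, 12]. The pivot is placed at index 1. All elements to the left of the pivot are <= 8, and all elements to the right are > 8.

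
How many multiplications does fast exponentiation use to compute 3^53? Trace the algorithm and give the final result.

Computing 3^53 by squaring (build up from 3^1; each line after the first costs one multiplication):

3^1 = 3
3^2 = (3^1)^2 = 3^2 = 9
3^3 = 3 * 3^2 = 3 * 9 = 27
3^6 = (3^3)^2 = 27^2 = 729
3^12 = (3^6)^2 = 729^2 = 531441
3^13 = 3 * 3^12 = 3 * 531441 = 1594323
3^26 = (3^13)^2 = 1594323^2 = 2541865828329
3^52 = (3^26)^2 = 2541865828329^2 = 6461081889226673298932241
3^53 = 3 * 3^52 = 3 * 6461081889226673298932241 = 19383245667680019896796723

Result: 19383245667680019896796723
Multiplications needed: 8 (8 lines after 3^1)

3^53 = 19383245667680019896796723. Using exponentiation by squaring, this requires 8 multiplications. The key idea: if the exponent is even, square the half-power; if odd, multiply by the base once.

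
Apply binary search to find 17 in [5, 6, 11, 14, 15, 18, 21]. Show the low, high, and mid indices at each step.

Binary search for 17 in [5, 6, 11, 14, 15, 18, 21]:

lo=0, hi=6, mid=3, arr[mid]=14 -> 14 < 17, search right half
lo=4, hi=6, mid=5, arr[mid]=18 -> 18 > 17, search left half
lo=4, hi=4, mid=4, arr[mid]=15 -> 15 < 17, search right half
lo=5 > hi=4, target 17 not found

Binary search determines that 17 is not in the array after 3 comparisons. The search space was exhausted without finding the target.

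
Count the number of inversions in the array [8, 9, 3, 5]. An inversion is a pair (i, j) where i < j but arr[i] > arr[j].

Finding inversions in [8, 9, 3, 5]:

(0, 2): arr[0]=8 > arr[2]=3
(0, 3): arr[0]=8 > arr[3]=5
(1, 2): arr[1]=9 > arr[2]=3
(1, 3): arr[1]=9 > arr[3]=5

Total inversions: 4

The array has 4 inversion(s): (0,2), (0,3), (1,2), (1,3). Each pair (i,j) satisfies i < j and arr[i] > arr[j].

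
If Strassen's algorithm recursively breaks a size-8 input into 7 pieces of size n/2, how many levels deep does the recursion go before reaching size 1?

For divide and conquer with division factor 2:

Problem sizes at each level:
Level 0: 8
Level 1: 4
Level 2: 2
Level 3: 1

The root is level 0 and the size-1 base case is level 3 (the tree spans levels 0 through 3, i.e. 4 levels counting the root), so the depth is the number of divisions: log_2(8) = 3

The recursion tree depth is log_2(8) = 3. At each level, the problem size is divided by 2, so it takes 3 divisions to reduce to a base case of size 1. The algorithm makes 7 recursive calls at each level.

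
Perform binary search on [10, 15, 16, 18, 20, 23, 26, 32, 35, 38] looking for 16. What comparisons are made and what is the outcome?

Binary search for 16 in [10, 15, 16, 18, 20, 23, 26, 32, 35, 38]:

lo=0, hi=9, mid=4, arr[mid]=20 -> 20 > 16, search left half
lo=0, hi=3, mid=1, arr[mid]=15 -> 15 < 16, search right half
lo=2, hi=3, mid=2, arr[mid]=16 -> Found target at index 2!

Binary search finds 16 at index 2 after 3 comparisons. The search repeatedly halves the search space by comparing with the middle element.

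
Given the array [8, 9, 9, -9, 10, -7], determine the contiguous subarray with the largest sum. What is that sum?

Using Kadane's algorithm on [8, 9, 9, -9, 10, -7]:

Scanning through the array:
Position 1 (value 9): max_ending_here = 17, max_so_far = 17
Position 2 (value 9): max_ending_here = 26, max_so_far = 26
Position 3 (value -9): max_ending_here = 17, max_so_far = 26
Position 4 (value 10): max_ending_here = 27, max_so_far = 27
Position 5 (value -7): max_ending_here = 20, max_so_far = 27

Maximum subarray: [8, 9, 9, -9, 10]
Maximum sum: 27

The maximum subarray is [8, 9, 9, -9, 10] with sum 27. This subarray runs from index 0 to index 4.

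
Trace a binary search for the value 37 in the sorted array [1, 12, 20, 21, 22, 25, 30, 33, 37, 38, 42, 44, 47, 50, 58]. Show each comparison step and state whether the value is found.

Binary search for 37 in [1, 12, 20, 21, 22, 25, 30, 33, 37, 38, 42, 44, 47, 50, 58]:

lo=0, hi=14, mid=7, arr[mid]=33 -> 33 < 37, search right half
lo=8, hi=14, mid=11, arr[mid]=44 -> 44 > 37, search left half
lo=8, hi=10, mid=9, arr[mid]=38 -> 38 > 37, search left half
lo=8, hi=8, mid=8, arr[mid]=37 -> Found target at index 8!

Binary search finds 37 at index 8 after 4 comparisons. The search repeatedly halves the search space by comparing with the middle element.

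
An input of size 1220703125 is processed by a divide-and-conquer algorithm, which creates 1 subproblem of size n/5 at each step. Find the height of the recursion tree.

For divide and conquer with division factor 5:

Problem sizes at each level:
Level 0: 1220703125
Level 1: 244140625
Level 2: 48828125
Level 3: 9765625
Level 4: 1953125
Level 5: 390625
Level 6: 78125
Level 7: 15625
Level 8: 3125
Level 9: 625
Level 10: 125
Level 11: 25
Level 12: 5
Level 13: 1

The root is level 0 and the size-1 base case is level 13 (the tree spans levels 0 through 13, i.e. 14 levels counting the root), so the depth is the number of divisions: log_5(1220703125) = 13

The recursion tree depth is log_5(1220703125) = 13. At each level, the problem size is divided by 5, so it takes 13 divisions to reduce to a base case of size 1. The algorithm makes 1 recursive call at each level.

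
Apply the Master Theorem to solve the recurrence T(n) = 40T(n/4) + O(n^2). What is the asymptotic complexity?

Master Theorem for T(n) = 40T(n/4) + O(n^2):

a = 40, b = 4, c = 2
log_b(a) = log_4(40) = 2.6610

Case 1: c = 2 < log_4(40) = 2.6610
T(n) = O(n^(log_4 40))

For T(n) = 40T(n/4) + O(n^2): log_4(40) = 2.6610. This is Case 1 of the Master Theorem (c < log_b(a), work dominated by leaves), giving O(n^(log_4 40)).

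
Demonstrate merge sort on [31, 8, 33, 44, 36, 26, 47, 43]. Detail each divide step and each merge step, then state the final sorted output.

Merge sort trace:

Split: [31, 8, 33, 44, 36, 26, 47, 43] -> [31, 8, 33, 44] and [36, 26, 47, 43]
  Split: [31, 8, 33, 44] -> [31, 8] and [33, 44]
    Split: [31, 8] -> [31] and [8]
    Merge: [31] + [8] -> [8, 31]
    Split: [33, 44] -> [33] and [44]
    Merge: [33] + [44] -> [33, 44]
  Merge: [8, 31] + [33, 44] -> [8, 31, 33, 44]
  Split: [36, 26, 47, 43] -> [36, 26] and [47, 43]
    Split: [36, 26] -> [36] and [26]
    Merge: [36] + [26] -> [26, 36]
    Split: [47, 43] -> [47] and [43]
    Merge: [47] + [43] -> [43, 47]
  Merge: [26, 36] + [43, 47] -> [26, 36, 43, 47]
Merge: [8, 31, 33, 44] + [26, 36, 43, 47] -> [8, 26, 31, 33, 36, 43, 44, 47]

Final sorted array: [8, 26, 31, 33, 36, 43, 44, 47]

The merge sort proceeds by recursively splitting the array and merging sorted halves.
After all merges, the sorted array is [8, 26, 31, 33, 36, 43, 44, 47].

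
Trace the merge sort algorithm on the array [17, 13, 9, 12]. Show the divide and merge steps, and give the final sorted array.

Merge sort trace:

Split: [17, 13, 9, 12] -> [17, 13] and [9, 12]
  Split: [17, 13] -> [17] and [13]
  Merge: [17] + [13] -> [13, 17]
  Split: [9, 12] -> [9] and [12]
  Merge: [9] + [12] -> [9, 12]
Merge: [13, 17] + [9, 12] -> [9, 12, 13, 17]

Final sorted array: [9, 12, 13, 17]

The merge sort proceeds by recursively splitting the array and merging sorted halves.
After all merges, the sorted array is [9, 12, 13, 17].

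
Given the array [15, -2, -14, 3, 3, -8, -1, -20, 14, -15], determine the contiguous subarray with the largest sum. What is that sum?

Using Kadane's algorithm on [15, -2, -14, 3, 3, -8, -1, -20, 14, -15]:

Scanning through the array:
Position 1 (value -2): max_ending_here = 13, max_so_far = 15
Position 2 (value -14): max_ending_here = -1, max_so_far = 15
Position 3 (value 3): max_ending_here = 3, max_so_far = 15
Position 4 (value 3): max_ending_here = 6, max_so_far = 15
Position 5 (value -8): max_ending_here = -2, max_so_far = 15
Position 6 (value -1): max_ending_here = -1, max_so_far = 15
Position 7 (value -20): max_ending_here = -20, max_so_far = 15
Position 8 (value 14): max_ending_here = 14, max_so_far = 15
Position 9 (value -15): max_ending_here = -1, max_so_far = 15

Maximum subarray: [15]
Maximum sum: 15

The maximum subarray is [15] with sum 15. This subarray runs from index 0 to index 0.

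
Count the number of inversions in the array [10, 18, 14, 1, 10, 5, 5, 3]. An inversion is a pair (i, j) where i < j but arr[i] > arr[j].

Finding inversions in [10, 18, 14, 1, 10, 5, 5, 3]:

(0, 3): arr[0]=10 > arr[3]=1
(0, 5): arr[0]=10 > arr[5]=5
(0, 6): arr[0]=10 > arr[6]=5
(0, 7): arr[0]=10 > arr[7]=3
(1, 2): arr[1]=18 > arr[2]=14
(1, 3): arr[1]=18 > arr[3]=1
(1, 4): arr[1]=18 > arr[4]=10
(1, 5): arr[1]=18 > arr[5]=5
(1, 6): arr[1]=18 > arr[6]=5
(1, 7): arr[1]=18 > arr[7]=3
(2, 3): arr[2]=14 > arr[3]=1
(2, 4): arr[2]=14 > arr[4]=10
(2, 5): arr[2]=14 > arr[5]=5
(2, 6): arr[2]=14 > arr[6]=5
(2, 7): arr[2]=14 > arr[7]=3
(4, 5): arr[4]=10 > arr[5]=5
(4, 6): arr[4]=10 > arr[6]=5
(4, 7): arr[4]=10 > arr[7]=3
(5, 7): arr[5]=5 > arr[7]=3
(6, 7): arr[6]=5 > arr[7]=3

Total inversions: 20

The array has 20 inversion(s): (0,3), (0,5), (0,6), (0,7), (1,2), (1,3), (1,4), (1,5), (1,6), (1,7), (2,3), (2,4), (2,5), (2,6), (2,7), (4,5), (4,6), (4,7), (5,7), (6,7). Each pair (i,j) satisfies i < j and arr[i] > arr[j].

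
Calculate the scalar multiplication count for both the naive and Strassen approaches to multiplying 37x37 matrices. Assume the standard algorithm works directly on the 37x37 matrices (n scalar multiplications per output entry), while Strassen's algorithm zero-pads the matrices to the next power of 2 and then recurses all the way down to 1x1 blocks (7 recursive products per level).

Matrix multiplication for 37x37 matrices:

Strassen's algorithm requires power-of-2 dimensions. Pad 37x37 to 64x64 (next power of 2).

Standard algorithm: 37^3 = 50653 multiplications
Strassen's algorithm: 7^(log2(64)) = 7^6 = 117649 multiplications
Difference: 50653 - 117649 = -66996 (Strassen uses MORE here due to padding overhead — for small or just-over-power-of-2 n, padding can outweigh the per-level savings)

Standard: 50653 multiplications (37^3). Strassen: 117649 multiplications (7^6, after padding to 64x64). Strassen reduces 8 recursive multiplications to 7 at each level.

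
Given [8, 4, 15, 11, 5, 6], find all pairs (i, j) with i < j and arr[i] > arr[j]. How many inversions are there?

Finding inversions in [8, 4, 15, 11, 5, 6]:

(0, 1): arr[0]=8 > arr[1]=4
(0, 4): arr[0]=8 > arr[4]=5
(0, 5): arr[0]=8 > arr[5]=6
(2, 3): arr[2]=15 > arr[3]=11
(2, 4): arr[2]=15 > arr[4]=5
(2, 5): arr[2]=15 > arr[5]=6
(3, 4): arr[3]=11 > arr[4]=5
(3, 5): arr[3]=11 > arr[5]=6

Total inversions: 8

The array has 8 inversion(s): (0,1), (0,4), (0,5), (2,3), (2,4), (2,5), (3,4), (3,5). Each pair (i,j) satisfies i < j and arr[i] > arr[j].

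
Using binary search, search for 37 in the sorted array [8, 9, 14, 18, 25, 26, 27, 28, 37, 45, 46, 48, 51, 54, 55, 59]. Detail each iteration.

Binary search for 37 in [8, 9, 14, 18, 25, 26, 27, 28, 37, 45, 46, 48, 51, 54, 55, 59]:

lo=0, hi=15, mid=7, arr[mid]=28 -> 28 < 37, search right half
lo=8, hi=15, mid=11, arr[mid]=48 -> 48 > 37, search left half
lo=8, hi=10, mid=9, arr[mid]=45 -> 45 > 37, search left half
lo=8, hi=8, mid=8, arr[mid]=37 -> Found target at index 8!

Binary search finds 37 at index 8 after 4 comparisons. The search repeatedly halves the search space by comparing with the middle element.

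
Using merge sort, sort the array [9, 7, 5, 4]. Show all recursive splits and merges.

Merge sort trace:

Split: [9, 7, 5, 4] -> [9, 7] and [5, 4]
  Split: [9, 7] -> [9] and [7]
  Merge: [9] + [7] -> [7, 9]
  Split: [5, 4] -> [5] and [4]
  Merge: [5] + [4] -> [4, 5]
Merge: [7, 9] + [4, 5] -> [4, 5, 7, 9]

Final sorted array: [4, 5, 7, 9]

The merge sort proceeds by recursively splitting the array and merging sorted halves.
After all merges, the sorted array is [4, 5, 7, 9].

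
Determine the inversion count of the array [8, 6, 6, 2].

Finding inversions in [8, 6, 6, 2]:

(0, 1): arr[0]=8 > arr[1]=6
(0, 2): arr[0]=8 > arr[2]=6
(0, 3): arr[0]=8 > arr[3]=2
(1, 3): arr[1]=6 > arr[3]=2
(2, 3): arr[2]=6 > arr[3]=2

Total inversions: 5

The array has 5 inversion(s): (0,1), (0,2), (0,3), (1,3), (2,3). Each pair (i,j) satisfies i < j and arr[i] > arr[j].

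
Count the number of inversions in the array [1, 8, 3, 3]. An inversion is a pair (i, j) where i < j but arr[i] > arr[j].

Finding inversions in [1, 8, 3, 3]:

(1, 2): arr[1]=8 > arr[2]=3
(1, 3): arr[1]=8 > arr[3]=3

Total inversions: 2

The array has 2 inversion(s): (1,2), (1,3). Each pair (i,j) satisfies i < j and arr[i] > arr[j].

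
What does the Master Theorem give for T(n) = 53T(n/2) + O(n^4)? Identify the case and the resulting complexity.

Master Theorem for T(n) = 53T(n/2) + O(n^4):

a = 53, b = 2, c = 4
log_b(a) = log_2(53) = 5.7279

Case 1: c = 4 < log_2(53) = 5.7279
T(n) = O(n^(log_2 53))

For T(n) = 53T(n/2) + O(n^4): log_2(53) = 5.7279. This is Case 1 of the Master Theorem (c < log_b(a), work dominated by leaves), giving O(n^(log_2 53)).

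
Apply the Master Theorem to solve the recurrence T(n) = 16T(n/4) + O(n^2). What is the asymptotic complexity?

Master Theorem for T(n) = 16T(n/4) + O(n^2):

a = 16, b = 4, c = 2
log_b(a) = log_4(16) = 2.0000

Case 2: c = 2 = log_4(16) = 2.0000
T(n) = O(n^2 log n) = O(n^2 log n)

For T(n) = 16T(n/4) + O(n^2): log_4(16) = 2.0000. This is Case 2 of the Master Theorem (c = log_b(a), equal work at all levels), giving O(n^2 log n).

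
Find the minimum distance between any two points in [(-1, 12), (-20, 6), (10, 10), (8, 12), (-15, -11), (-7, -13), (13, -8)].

Computing all pairwise distances among 7 points:

d((-1, 12), (-20, 6)) = 19.9249
d((-1, 12), (10, 10)) = 11.1803
d((-1, 12), (8, 12)) = 9.0
d((-1, 12), (-15, -11)) = 26.9258
d((-1, 12), (-7, -13)) = 25.7099
d((-1, 12), (13, -8)) = 24.4131
d((-20, 6), (10, 10)) = 30.2655
d((-20, 6), (8, 12)) = 28.6356
d((-20, 6), (-15, -11)) = 17.72
d((-20, 6), (-7, -13)) = 23.0217
d((-20, 6), (13, -8)) = 35.8469
d((10, 10), (8, 12)) = 2.8284 <-- minimum
d((10, 10), (-15, -11)) = 32.6497
d((10, 10), (-7, -13)) = 28.6007
d((10, 10), (13, -8)) = 18.2483
d((8, 12), (-15, -11)) = 32.5269
d((8, 12), (-7, -13)) = 29.1548
d((8, 12), (13, -8)) = 20.6155
d((-15, -11), (-7, -13)) = 8.2462
d((-15, -11), (13, -8)) = 28.1603
d((-7, -13), (13, -8)) = 20.6155

Closest pair: (10, 10) and (8, 12) with distance 2.8284

The closest pair is (10, 10) and (8, 12) with Euclidean distance 2.8284. For 7 points, brute-force pairwise comparison is shown above. For large n, the divide-and-conquer algorithm (sort by x, recurse on halves, check the dividing strip) achieves O(n log n).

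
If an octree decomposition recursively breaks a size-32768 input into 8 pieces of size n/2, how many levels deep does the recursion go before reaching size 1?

For divide and conquer with division factor 2:

Problem sizes at each level:
Level 0: 32768
Level 1: 16384
Level 2: 8192
Level 3: 4096
Level 4: 2048
Level 5: 1024
Level 6: 512
Level 7: 256
Level 8: 128
Level 9: 64
Level 10: 32
Level 11: 16
Level 12: 8
Level 13: 4
Level 14: 2
Level 15: 1

The root is level 0 and the size-1 base case is level 15 (the tree spans levels 0 through 15, i.e. 16 levels counting the root), so the depth is the number of divisions: log_2(32768) = 15

The recursion tree depth is log_2(32768) = 15. At each level, the problem size is divided by 2, so it takes 15 divisions to reduce to a base case of size 1. The algorithm makes 8 recursive calls at each level.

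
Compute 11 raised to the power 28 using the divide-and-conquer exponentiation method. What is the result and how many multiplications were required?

Computing 11^28 by squaring (build up from 11^1; each line after the first costs one multiplication):

11^1 = 11
11^2 = (11^1)^2 = 11^2 = 121
11^3 = 11 * 11^2 = 11 * 121 = 1331
11^6 = (11^3)^2 = 1331^2 = 1771561
11^7 = 11 * 11^6 = 11 * 1771561 = 19487171
11^14 = (11^7)^2 = 19487171^2 = 379749833583241
11^28 = (11^14)^2 = 379749833583241^2 = 144209936106499234037676064081

Result: 144209936106499234037676064081
Multiplications needed: 6 (6 lines after 11^1)

11^28 = 144209936106499234037676064081. Using exponentiation by squaring, this requires 6 multiplications. The key idea: if the exponent is even, square the half-power; if odd, multiply by the base once.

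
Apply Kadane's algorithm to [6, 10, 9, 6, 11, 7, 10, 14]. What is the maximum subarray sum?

Using Kadane's algorithm on [6, 10, 9, 6, 11, 7, 10, 14]:

Scanning through the array:
Position 1 (value 10): max_ending_here = 16, max_so_far = 16
Position 2 (value 9): max_ending_here = 25, max_so_far = 25
Position 3 (value 6): max_ending_here = 31, max_so_far = 31
Position 4 (value 11): max_ending_here = 42, max_so_far = 42
Position 5 (value 7): max_ending_here = 49, max_so_far = 49
Position 6 (value 10): max_ending_here = 59, max_so_far = 59
Position 7 (value 14): max_ending_here = 73, max_so_far = 73

Maximum subarray: [6, 10, 9, 6, 11, 7, 10, 14]
Maximum sum: 73

The maximum subarray is [6, 10, 9, 6, 11, 7, 10, 14] with sum 73. This subarray runs from index 0 to index 7.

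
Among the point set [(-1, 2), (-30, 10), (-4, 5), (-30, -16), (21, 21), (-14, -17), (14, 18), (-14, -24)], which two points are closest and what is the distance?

Computing all pairwise distances among 8 points:

d((-1, 2), (-30, 10)) = 30.0832
d((-1, 2), (-4, 5)) = 4.2426 <-- minimum
d((-1, 2), (-30, -16)) = 34.1321
d((-1, 2), (21, 21)) = 29.0689
d((-1, 2), (-14, -17)) = 23.0217
d((-1, 2), (14, 18)) = 21.9317
d((-1, 2), (-14, -24)) = 29.0689
d((-30, 10), (-4, 5)) = 26.4764
d((-30, 10), (-30, -16)) = 26.0
d((-30, 10), (21, 21)) = 52.1728
d((-30, 10), (-14, -17)) = 31.3847
d((-30, 10), (14, 18)) = 44.7214
d((-30, 10), (-14, -24)) = 37.5766
d((-4, 5), (-30, -16)) = 33.4215
d((-4, 5), (21, 21)) = 29.6816
d((-4, 5), (-14, -17)) = 24.1661
d((-4, 5), (14, 18)) = 22.2036
d((-4, 5), (-14, -24)) = 30.6757
d((-30, -16), (21, 21)) = 63.0079
d((-30, -16), (-14, -17)) = 16.0312
d((-30, -16), (14, 18)) = 55.6058
d((-30, -16), (-14, -24)) = 17.8885
d((21, 21), (-14, -17)) = 51.6624
d((21, 21), (14, 18)) = 7.6158
d((21, 21), (-14, -24)) = 57.0088
d((-14, -17), (14, 18)) = 44.8219
d((-14, -17), (-14, -24)) = 7.0
d((14, 18), (-14, -24)) = 50.4777

Closest pair: (-1, 2) and (-4, 5) with distance 4.2426

The closest pair is (-1, 2) and (-4, 5) with Euclidean distance 4.2426. For 8 points, brute-force pairwise comparison is shown above. For large n, the divide-and-conquer algorithm (sort by x, recurse on halves, check the dividing strip) achieves O(n log n).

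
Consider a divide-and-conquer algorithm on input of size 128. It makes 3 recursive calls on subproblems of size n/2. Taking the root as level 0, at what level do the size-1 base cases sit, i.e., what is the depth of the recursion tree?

For divide and conquer with division factor 2:

Problem sizes at each level:
Level 0: 128
Level 1: 64
Level 2: 32
Level 3: 16
Level 4: 8
Level 5: 4
Level 6: 2
Level 7: 1

The root is level 0 and the size-1 base case is level 7 (the tree spans levels 0 through 7, i.e. 8 levels counting the root), so the depth is the number of divisions: log_2(128) = 7

The recursion tree depth is log_2(128) = 7. At each level, the problem size is divided by 2, so it takes 7 divisions to reduce to a base case of size 1. The algorithm makes 3 recursive calls at each level.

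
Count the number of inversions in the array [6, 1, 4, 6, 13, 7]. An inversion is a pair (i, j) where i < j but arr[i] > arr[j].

Finding inversions in [6, 1, 4, 6, 13, 7]:

(0, 1): arr[0]=6 > arr[1]=1
(0, 2): arr[0]=6 > arr[2]=4
(4, 5): arr[4]=13 > arr[5]=7

Total inversions: 3

The array has 3 inversion(s): (0,1), (0,2), (4,5). Each pair (i,j) satisfies i < j and arr[i] > arr[j].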